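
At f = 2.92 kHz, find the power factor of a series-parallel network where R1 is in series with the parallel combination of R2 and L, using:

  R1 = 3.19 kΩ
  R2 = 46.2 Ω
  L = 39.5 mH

Step 1 — Angular frequency: ω = 2π·f = 2π·2920 = 1.835e+04 rad/s.
Step 2 — Component impedances:
  R1: Z = R = 3190 Ω
  R2: Z = R = 46.2 Ω
  L: Z = jωL = j·1.835e+04·0.0395 = 0 + j724.7 Ω
Step 3 — Parallel branch: R2 || L = 1/(1/R2 + 1/L) = 46.01 + j2.933 Ω.
Step 4 — Series with R1: Z_total = R1 + (R2 || L) = 3236 + j2.933 Ω = 3236∠0.1° Ω.
Step 5 — Power factor: PF = cos(φ) = Re(Z)/|Z| = 3236/3236 = 1.
Step 6 — Type: Im(Z) = 2.933 ⇒ lagging (phase φ = 0.1°).

PF = 1 (lagging, φ = 0.1°)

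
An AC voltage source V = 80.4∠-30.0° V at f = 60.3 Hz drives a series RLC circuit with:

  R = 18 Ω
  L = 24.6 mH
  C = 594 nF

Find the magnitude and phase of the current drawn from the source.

Step 1 — Angular frequency: ω = 2π·f = 2π·60.3 = 378.9 rad/s.
Step 2 — Component impedances:
  R: Z = R = 18 Ω
  L: Z = jωL = j·378.9·0.0246 = 0 + j9.32 Ω
  C: Z = 1/(jωC) = -j/(ω·C) = 0 - j4443 Ω
Step 3 — Series combination: Z_total = R + L + C = 18 - j4434 Ω = 4434∠-89.8° Ω.
Step 4 — Source phasor: V = 80.4∠-30.0° V = 69.63 - j40.2 V.
Step 5 — Ohm's law: I = V / Z_total = (69.63 - j40.2) / (18 - j4434) = 0.00913 + j0.01567 A.
Step 6 — Convert to polar: |I| = 0.01813 A, ∠I = 59.8°.

I = 0.01813∠59.8° A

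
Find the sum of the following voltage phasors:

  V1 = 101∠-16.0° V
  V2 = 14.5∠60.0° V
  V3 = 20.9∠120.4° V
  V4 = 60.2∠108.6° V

Step 1 — Convert each phasor to rectangular form:
  V1 = 101·(cos(-16.0°) + j·sin(-16.0°)) = 97.09 - j27.84 V
  V2 = 14.5·(cos(60.0°) + j·sin(60.0°)) = 7.25 + j12.56 V
  V3 = 20.9·(cos(120.4°) + j·sin(120.4°)) = -10.58 + j18.03 V
  V4 = 60.2·(cos(108.6°) + j·sin(108.6°)) = -19.2 + j57.06 V
Step 2 — Sum components: V_total = 74.56 + j59.8 V.
Step 3 — Convert to polar: |V_total| = 95.58 V, ∠V_total = 38.7°.

V_total = 95.58∠38.7° V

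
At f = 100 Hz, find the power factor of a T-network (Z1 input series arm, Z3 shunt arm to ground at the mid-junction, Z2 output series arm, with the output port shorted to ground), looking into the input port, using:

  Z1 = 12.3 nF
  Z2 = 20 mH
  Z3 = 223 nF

Step 1 — Angular frequency: ω = 2π·f = 2π·100 = 628.3 rad/s.
Step 2 — Component impedances:
  Z1: Z = 1/(jωC) = -j/(ω·C) = 0 - j1.294e+05 Ω
  Z2: Z = jωL = j·628.3·0.02 = 0 + j12.57 Ω
  Z3: Z = 1/(jωC) = -j/(ω·C) = 0 - j7137 Ω
Step 3 — With the output port shorted to ground, the output series arm Z2 runs from the junction to ground; the shunt arm Z3 also runs from the junction to ground. They appear in parallel: Z3 || Z2 = 0 + j12.59 Ω.
Step 4 — Series with input arm Z1: Z_in = Z1 + (Z3 || Z2) = 0 - j1.294e+05 Ω = 1.294e+05∠-90.0° Ω.
Step 5 — Power factor: PF = cos(φ) = Re(Z)/|Z| = 0/1.294e+05 = 0.
Step 6 — Type: Im(Z) = -1.294e+05 ⇒ leading (phase φ = -90.0°).

PF = 0 (leading, φ = -90.0°)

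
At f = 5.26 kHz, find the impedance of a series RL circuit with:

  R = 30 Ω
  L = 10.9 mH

Step 1 — Angular frequency: ω = 2π·f = 2π·5260 = 3.305e+04 rad/s.
Step 2 — Component impedances:
  R: Z = R = 30 Ω
  L: Z = jωL = j·3.305e+04·0.0109 = 0 + j360.2 Ω
Step 3 — Series combination: Z_total = R + L = 30 + j360.2 Ω = 361.5∠85.2° Ω.

Z = 30 + j360.2 Ω = 361.5∠85.2° Ω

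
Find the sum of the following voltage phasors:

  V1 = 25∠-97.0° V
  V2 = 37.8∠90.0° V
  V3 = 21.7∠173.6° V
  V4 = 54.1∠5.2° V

Step 1 — Convert each phasor to rectangular form:
  V1 = 25·(cos(-97.0°) + j·sin(-97.0°)) = -3.047 - j24.81 V
  V2 = 37.8·(cos(90.0°) + j·sin(90.0°)) = 0 + j37.8 V
  V3 = 21.7·(cos(173.6°) + j·sin(173.6°)) = -21.56 + j2.419 V
  V4 = 54.1·(cos(5.2°) + j·sin(5.2°)) = 53.88 + j4.903 V
Step 2 — Sum components: V_total = 29.27 + j20.31 V.
Step 3 — Convert to polar: |V_total| = 35.62 V, ∠V_total = 34.8°.

V_total = 35.62∠34.8° V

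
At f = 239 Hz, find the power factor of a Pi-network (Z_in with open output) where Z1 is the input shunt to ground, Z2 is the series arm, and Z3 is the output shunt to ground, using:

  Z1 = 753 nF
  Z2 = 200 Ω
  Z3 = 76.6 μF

Step 1 — Angular frequency: ω = 2π·f = 2π·239 = 1502 rad/s.
Step 2 — Component impedances:
  Z1: Z = 1/(jωC) = -j/(ω·C) = 0 - j884.4 Ω
  Z2: Z = R = 200 Ω
  Z3: Z = 1/(jωC) = -j/(ω·C) = 0 - j8.693 Ω
Step 3 — With open output, the series arm Z2 and the output shunt Z3 appear in series to ground: Z2 + Z3 = 200 - j8.693 Ω.
Step 4 — Parallel with input shunt Z1: Z_in = Z1 || (Z2 + Z3) = 186.8 - j50.43 Ω = 193.4∠-15.1° Ω.
Step 5 — Power factor: PF = cos(φ) = Re(Z)/|Z| = 186.76/193.45 = 0.9654.
Step 6 — Type: Im(Z) = -50.43 ⇒ leading (phase φ = -15.1°).

PF = 0.9654 (leading, φ = -15.1°)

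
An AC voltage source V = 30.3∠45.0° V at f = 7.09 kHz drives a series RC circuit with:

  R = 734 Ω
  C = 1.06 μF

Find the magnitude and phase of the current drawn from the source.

Step 1 — Angular frequency: ω = 2π·f = 2π·7090 = 4.455e+04 rad/s.
Step 2 — Component impedances:
  R: Z = R = 734 Ω
  C: Z = 1/(jωC) = -j/(ω·C) = 0 - j21.18 Ω
Step 3 — Series combination: Z_total = R + C = 734 - j21.18 Ω = 734.3∠-1.7° Ω.
Step 4 — Source phasor: V = 30.3∠45.0° V = 21.43 + j21.43 V.
Step 5 — Ohm's law: I = V / Z_total = (21.43 + j21.43) / (734 - j21.18) = 0.02832 + j0.03001 A.
Step 6 — Convert to polar: |I| = 0.04126 A, ∠I = 46.7°.

I = 0.04126∠46.7° A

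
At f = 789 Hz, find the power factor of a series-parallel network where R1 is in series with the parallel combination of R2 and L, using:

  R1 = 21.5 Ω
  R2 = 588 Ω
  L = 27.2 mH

Step 1 — Angular frequency: ω = 2π·f = 2π·789 = 4957 rad/s.
Step 2 — Component impedances:
  R1: Z = R = 21.5 Ω
  R2: Z = R = 588 Ω
  L: Z = jωL = j·4957·0.0272 = 0 + j134.8 Ω
Step 3 — Parallel branch: R2 || L = 1/(1/R2 + 1/L) = 29.38 + j128.1 Ω.
Step 4 — Series with R1: Z_total = R1 + (R2 || L) = 50.88 + j128.1 Ω = 137.8∠68.3° Ω.
Step 5 — Power factor: PF = cos(φ) = Re(Z)/|Z| = 50.878/137.84 = 0.3691.
Step 6 — Type: Im(Z) = 128.1 ⇒ lagging (phase φ = 68.3°).

PF = 0.3691 (lagging, φ = 68.3°)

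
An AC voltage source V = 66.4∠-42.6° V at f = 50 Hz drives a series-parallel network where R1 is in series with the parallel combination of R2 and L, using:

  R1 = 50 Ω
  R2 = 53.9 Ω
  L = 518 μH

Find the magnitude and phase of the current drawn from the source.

Step 1 — Angular frequency: ω = 2π·f = 2π·50 = 314.2 rad/s.
Step 2 — Component impedances:
  R1: Z = R = 50 Ω
  R2: Z = R = 53.9 Ω
  L: Z = jωL = j·314.2·0.000518 = 0 + j0.1627 Ω
Step 3 — Parallel branch: R2 || L = 1/(1/R2 + 1/L) = 0.0004913 + j0.1627 Ω.
Step 4 — Series with R1: Z_total = R1 + (R2 || L) = 50 + j0.1627 Ω = 50∠0.2° Ω.
Step 5 — Source phasor: V = 66.4∠-42.6° V = 48.88 - j44.94 V.
Step 6 — Ohm's law: I = V / Z_total = (48.88 - j44.94) / (50 + j0.1627) = 0.9746 - j0.9021 A.
Step 7 — Convert to polar: |I| = 1.328 A, ∠I = -42.8°.

I = 1.328∠-42.8° A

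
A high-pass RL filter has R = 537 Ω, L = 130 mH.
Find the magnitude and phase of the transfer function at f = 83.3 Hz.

Step 1 — Angular frequency: ω = 2π·83.3 = 523.4 rad/s.
Step 2 — Transfer function: H(jω) = jωL/(R + jωL).
Step 3 — Numerator jωL = j·68.04; denominator R + jωL = 537 + j68.04.
Step 4 — H = 0.0158 + j0.1247.
Step 5 — Magnitude: |H| = 0.1257 (-18.0 dB); phase: φ = 82.8°.

|H| = 0.1257 (-18.0 dB), φ = 82.8°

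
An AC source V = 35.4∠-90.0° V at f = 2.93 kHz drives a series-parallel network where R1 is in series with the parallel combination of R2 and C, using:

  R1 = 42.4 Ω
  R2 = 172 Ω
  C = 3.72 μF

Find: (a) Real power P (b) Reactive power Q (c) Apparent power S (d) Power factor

Step 1 — Angular frequency: ω = 2π·f = 2π·2930 = 1.841e+04 rad/s.
Step 2 — Component impedances:
  R1: Z = R = 42.4 Ω
  R2: Z = R = 172 Ω
  C: Z = 1/(jωC) = -j/(ω·C) = 0 - j14.6 Ω
Step 3 — Parallel branch: R2 || C = 1/(1/R2 + 1/C) = 1.231 - j14.5 Ω.
Step 4 — Series with R1: Z_total = R1 + (R2 || C) = 43.63 - j14.5 Ω = 45.98∠-18.4° Ω.
Step 5 — Source phasor: V = 35.4∠-90.0° V = 0 - j35.4 V.
Step 6 — Current: I = V / Z = 0.2428 - j0.7307 A = 0.77∠-71.6° A.
Step 7 — Complex power: S = V·I* = 25.87 - j8.595 VA.
Step 8 — Real power: P = Re(S) = 25.87 W.
Step 9 — Reactive power: Q = Im(S) = -8.595 VAR.
Step 10 — Apparent power: |S| = 27.26 VA.
Step 11 — Power factor: PF = P/|S| = 0.949 (leading).

(a) P = 25.87 W  (b) Q = -8.595 VAR  (c) S = 27.26 VA  (d) PF = 0.949 (leading)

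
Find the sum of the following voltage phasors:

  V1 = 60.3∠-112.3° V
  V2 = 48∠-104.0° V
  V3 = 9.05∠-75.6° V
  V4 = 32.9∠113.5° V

Step 1 — Convert each phasor to rectangular form:
  V1 = 60.3·(cos(-112.3°) + j·sin(-112.3°)) = -22.88 - j55.79 V
  V2 = 48·(cos(-104.0°) + j·sin(-104.0°)) = -11.61 - j46.57 V
  V3 = 9.05·(cos(-75.6°) + j·sin(-75.6°)) = 2.251 - j8.766 V
  V4 = 32.9·(cos(113.5°) + j·sin(113.5°)) = -13.12 + j30.17 V
Step 2 — Sum components: V_total = -45.36 - j80.96 V.
Step 3 — Convert to polar: |V_total| = 92.8 V, ∠V_total = -119.3°.

V_total = 92.8∠-119.3° V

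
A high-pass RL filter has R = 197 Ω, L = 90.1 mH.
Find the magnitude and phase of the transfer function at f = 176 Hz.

Step 1 — Angular frequency: ω = 2π·176 = 1106 rad/s.
Step 2 — Transfer function: H(jω) = jωL/(R + jωL).
Step 3 — Numerator jωL = j·99.64; denominator R + jωL = 197 + j99.64.
Step 4 — H = 0.2037 + j0.4027.
Step 5 — Magnitude: |H| = 0.4513 (-6.9 dB); phase: φ = 63.2°.

|H| = 0.4513 (-6.9 dB), φ = 63.2°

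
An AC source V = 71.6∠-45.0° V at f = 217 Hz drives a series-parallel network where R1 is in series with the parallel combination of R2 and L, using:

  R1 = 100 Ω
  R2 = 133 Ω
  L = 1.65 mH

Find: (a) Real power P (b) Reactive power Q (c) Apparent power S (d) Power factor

Step 1 — Angular frequency: ω = 2π·f = 2π·217 = 1363 rad/s.
Step 2 — Component impedances:
  R1: Z = R = 100 Ω
  R2: Z = R = 133 Ω
  L: Z = jωL = j·1363·0.00165 = 0 + j2.25 Ω
Step 3 — Parallel branch: R2 || L = 1/(1/R2 + 1/L) = 0.03804 + j2.249 Ω.
Step 4 — Series with R1: Z_total = R1 + (R2 || L) = 100 + j2.249 Ω = 100.1∠1.3° Ω.
Step 5 — Source phasor: V = 71.6∠-45.0° V = 50.63 - j50.63 V.
Step 6 — Current: I = V / Z = 0.4945 - j0.5172 A = 0.7155∠-46.3° A.
Step 7 — Complex power: S = V·I* = 51.22 + j1.152 VA.
Step 8 — Real power: P = Re(S) = 51.22 W.
Step 9 — Reactive power: Q = Im(S) = 1.152 VAR.
Step 10 — Apparent power: |S| = 51.23 VA.
Step 11 — Power factor: PF = P/|S| = 0.9997 (lagging).

(a) P = 51.22 W  (b) Q = 1.152 VAR  (c) S = 51.23 VA  (d) PF = 0.9997 (lagging)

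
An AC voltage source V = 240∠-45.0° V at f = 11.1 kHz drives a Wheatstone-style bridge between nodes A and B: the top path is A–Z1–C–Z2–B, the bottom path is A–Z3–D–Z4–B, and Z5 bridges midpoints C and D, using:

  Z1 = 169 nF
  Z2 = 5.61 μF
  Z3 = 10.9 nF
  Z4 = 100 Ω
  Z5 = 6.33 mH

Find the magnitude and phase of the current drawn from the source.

Step 1 — Angular frequency: ω = 2π·f = 2π·1.11e+04 = 6.974e+04 rad/s.
Step 2 — Component impedances:
  Z1: Z = 1/(jωC) = -j/(ω·C) = 0 - j84.84 Ω
  Z2: Z = 1/(jωC) = -j/(ω·C) = 0 - j2.556 Ω
  Z3: Z = 1/(jωC) = -j/(ω·C) = 0 - j1315 Ω
  Z4: Z = R = 100 Ω
  Z5: Z = jωL = j·6.974e+04·0.00633 = 0 + j441.5 Ω
Step 3 — Bridge requires nodal analysis (the Z5 bridge couples midpoints C and D, so the two paths cannot be reduced to a simple series/parallel combination). Setting node B to ground and injecting 1 A at node A, the 3-node admittance system at A, C, D solves to V_A = Z_AB = 0.3155 - j81.92 Ω = 81.92∠-89.8° Ω.
Step 4 — Source phasor: V = 240∠-45.0° V = 169.7 - j169.7 V.
Step 5 — Ohm's law: I = V / Z_total = (169.7 - j169.7) / (0.3155 - j81.92) = 2.08 + j2.064 A.
Step 6 — Convert to polar: |I| = 2.93 A, ∠I = 44.8°.

I = 2.93∠44.8° A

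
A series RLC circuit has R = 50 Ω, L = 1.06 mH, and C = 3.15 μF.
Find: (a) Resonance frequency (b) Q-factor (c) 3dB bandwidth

Step 1 — Resonance: ω₀ = 1/√(LC) = 1/√(0.00106·3.15e-06) = 1.731e+04 rad/s.
Step 2 — f₀ = ω₀/(2π) = 2754 Hz.
Step 3 — Series Q: Q = ω₀L/R = 1.731e+04·0.00106/50 = 0.3669.
Step 4 — Bandwidth: Δω = ω₀/Q = 4.717e+04 rad/s; BW = Δω/(2π) = 7507 Hz.

(a) f₀ = 2754 Hz  (b) Q = 0.3669  (c) BW = 7507 Hz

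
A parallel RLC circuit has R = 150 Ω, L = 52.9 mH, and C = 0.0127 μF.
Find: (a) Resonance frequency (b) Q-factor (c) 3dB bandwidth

Step 1 — Resonance: ω₀ = 1/√(LC) = 1/√(0.0529·1.27e-08) = 3.858e+04 rad/s.
Step 2 — f₀ = ω₀/(2π) = 6140 Hz.
Step 3 — Parallel Q: Q = R/(ω₀L) = 150/(3.858e+04·0.0529) = 0.0735.
Step 4 — Bandwidth: Δω = ω₀/Q = 5.249e+05 rad/s; BW = Δω/(2π) = 8.355e+04 Hz.

(a) f₀ = 6140 Hz  (b) Q = 0.0735  (c) BW = 8.355e+04 Hz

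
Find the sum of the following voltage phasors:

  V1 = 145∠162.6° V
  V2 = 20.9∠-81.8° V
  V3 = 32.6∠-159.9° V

Step 1 — Convert each phasor to rectangular form:
  V1 = 145·(cos(162.6°) + j·sin(162.6°)) = -138.4 + j43.36 V
  V2 = 20.9·(cos(-81.8°) + j·sin(-81.8°)) = 2.981 - j20.69 V
  V3 = 32.6·(cos(-159.9°) + j·sin(-159.9°)) = -30.61 - j11.2 V
Step 2 — Sum components: V_total = -166 + j11.47 V.
Step 3 — Convert to polar: |V_total| = 166.4 V, ∠V_total = 176.0°.

V_total = 166.4∠176.0° V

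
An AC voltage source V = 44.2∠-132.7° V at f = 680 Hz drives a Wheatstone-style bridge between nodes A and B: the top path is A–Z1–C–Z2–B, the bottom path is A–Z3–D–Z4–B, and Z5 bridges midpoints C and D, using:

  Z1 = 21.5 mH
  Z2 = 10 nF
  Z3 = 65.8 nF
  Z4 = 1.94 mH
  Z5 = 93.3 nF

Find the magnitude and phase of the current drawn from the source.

Step 1 — Angular frequency: ω = 2π·f = 2π·680 = 4273 rad/s.
Step 2 — Component impedances:
  Z1: Z = jωL = j·4273·0.0215 = 0 + j91.86 Ω
  Z2: Z = 1/(jωC) = -j/(ω·C) = 0 - j2.341e+04 Ω
  Z3: Z = 1/(jωC) = -j/(ω·C) = 0 - j3557 Ω
  Z4: Z = jωL = j·4273·0.00194 = 0 + j8.289 Ω
  Z5: Z = 1/(jωC) = -j/(ω·C) = 0 - j2509 Ω
Step 3 — Bridge requires nodal analysis (the Z5 bridge couples midpoints C and D, so the two paths cannot be reduced to a simple series/parallel combination). Setting node B to ground and injecting 1 A at node A, the 3-node admittance system at A, C, D solves to V_A = Z_AB = 0 - j1342 Ω = 1342∠-90.0° Ω.
Step 4 — Source phasor: V = 44.2∠-132.7° V = -29.97 - j32.48 V.
Step 5 — Ohm's law: I = V / Z_total = (-29.97 - j32.48) / (0 - j1342) = 0.02421 - j0.02234 A.
Step 6 — Convert to polar: |I| = 0.03294 A, ∠I = -42.7°.

I = 0.03294∠-42.7° A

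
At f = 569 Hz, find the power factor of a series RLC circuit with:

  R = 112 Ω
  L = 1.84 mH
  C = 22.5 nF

Step 1 — Angular frequency: ω = 2π·f = 2π·569 = 3575 rad/s.
Step 2 — Component impedances:
  R: Z = R = 112 Ω
  L: Z = jωL = j·3575·0.00184 = 0 + j6.578 Ω
  C: Z = 1/(jωC) = -j/(ω·C) = 0 - j1.243e+04 Ω
Step 3 — Series combination: Z_total = R + L + C = 112 - j1.242e+04 Ω = 1.243e+04∠-89.5° Ω.
Step 4 — Power factor: PF = cos(φ) = Re(Z)/|Z| = 112/12425 = 0.009014.
Step 5 — Type: Im(Z) = -1.242e+04 ⇒ leading (phase φ = -89.5°).

PF = 0.009014 (leading, φ = -89.5°)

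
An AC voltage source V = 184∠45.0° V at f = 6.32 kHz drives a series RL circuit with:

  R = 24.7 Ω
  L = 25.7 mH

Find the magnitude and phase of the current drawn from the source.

Step 1 — Angular frequency: ω = 2π·f = 2π·6320 = 3.971e+04 rad/s.
Step 2 — Component impedances:
  R: Z = R = 24.7 Ω
  L: Z = jωL = j·3.971e+04·0.0257 = 0 + j1021 Ω
Step 3 — Series combination: Z_total = R + L = 24.7 + j1021 Ω = 1021∠88.6° Ω.
Step 4 — Source phasor: V = 184∠45.0° V = 130.1 + j130.1 V.
Step 5 — Ohm's law: I = V / Z_total = (130.1 + j130.1) / (24.7 + j1021) = 0.1305 - j0.1243 A.
Step 6 — Convert to polar: |I| = 0.1802 A, ∠I = -43.6°.

I = 0.1802∠-43.6° A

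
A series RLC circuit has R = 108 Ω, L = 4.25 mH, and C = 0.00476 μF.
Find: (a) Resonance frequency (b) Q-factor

Step 1 — Resonance condition Im(Z)=0 gives ω₀ = 1/√(LC).
Step 2 — ω₀ = 1/√(0.00425·4.76e-09) = 2.223e+05 rad/s.
Step 3 — f₀ = ω₀/(2π) = 3.539e+04 Hz.
Step 4 — Series Q: Q = ω₀L/R = 2.223e+05·0.00425/108 = 8.749.

(a) f₀ = 3.539e+04 Hz  (b) Q = 8.749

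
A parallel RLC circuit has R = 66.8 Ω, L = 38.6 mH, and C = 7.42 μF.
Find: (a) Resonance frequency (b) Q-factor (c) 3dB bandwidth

Step 1 — Resonance: ω₀ = 1/√(LC) = 1/√(0.0386·7.42e-06) = 1869 rad/s.
Step 2 — f₀ = ω₀/(2π) = 297.4 Hz.
Step 3 — Parallel Q: Q = R/(ω₀L) = 66.8/(1869·0.0386) = 0.9262.
Step 4 — Bandwidth: Δω = ω₀/Q = 2018 rad/s; BW = Δω/(2π) = 321.1 Hz.

(a) f₀ = 297.4 Hz  (b) Q = 0.9262  (c) BW = 321.1 Hz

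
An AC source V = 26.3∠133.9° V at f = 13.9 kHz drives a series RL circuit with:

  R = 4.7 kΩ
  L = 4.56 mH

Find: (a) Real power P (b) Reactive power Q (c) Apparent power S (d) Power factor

Step 1 — Angular frequency: ω = 2π·f = 2π·1.39e+04 = 8.734e+04 rad/s.
Step 2 — Component impedances:
  R: Z = R = 4700 Ω
  L: Z = jωL = j·8.734e+04·0.00456 = 0 + j398.3 Ω
Step 3 — Series combination: Z_total = R + L = 4700 + j398.3 Ω = 4717∠4.8° Ω.
Step 4 — Source phasor: V = 26.3∠133.9° V = -18.24 + j18.95 V.
Step 5 — Current: I = V / Z = -0.003513 + j0.00433 A = 0.005576∠129.1° A.
Step 6 — Complex power: S = V·I* = 0.1461 + j0.01238 VA.
Step 7 — Real power: P = Re(S) = 0.1461 W.
Step 8 — Reactive power: Q = Im(S) = 0.01238 VAR.
Step 9 — Apparent power: |S| = 0.1466 VA.
Step 10 — Power factor: PF = P/|S| = 0.9964 (lagging).

(a) P = 0.1461 W  (b) Q = 0.01238 VAR  (c) S = 0.1466 VA  (d) PF = 0.9964 (lagging)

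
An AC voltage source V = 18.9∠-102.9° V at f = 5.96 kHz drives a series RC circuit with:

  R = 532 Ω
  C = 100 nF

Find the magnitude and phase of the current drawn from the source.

Step 1 — Angular frequency: ω = 2π·f = 2π·5960 = 3.745e+04 rad/s.
Step 2 — Component impedances:
  R: Z = R = 532 Ω
  C: Z = 1/(jωC) = -j/(ω·C) = 0 - j267 Ω
Step 3 — Series combination: Z_total = R + C = 532 - j267 Ω = 595.3∠-26.7° Ω.
Step 4 — Source phasor: V = 18.9∠-102.9° V = -4.219 - j18.42 V.
Step 5 — Ohm's law: I = V / Z_total = (-4.219 - j18.42) / (532 - j267) = 0.007549 - j0.03084 A.
Step 6 — Convert to polar: |I| = 0.03175 A, ∠I = -76.2°.

I = 0.03175∠-76.2° A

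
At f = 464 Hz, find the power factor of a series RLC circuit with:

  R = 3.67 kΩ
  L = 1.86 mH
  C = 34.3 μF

Step 1 — Angular frequency: ω = 2π·f = 2π·464 = 2915 rad/s.
Step 2 — Component impedances:
  R: Z = R = 3670 Ω
  L: Z = jωL = j·2915·0.00186 = 0 + j5.423 Ω
  C: Z = 1/(jωC) = -j/(ω·C) = 0 - j10 Ω
Step 3 — Series combination: Z_total = R + L + C = 3670 - j4.578 Ω = 3670∠-0.1° Ω.
Step 4 — Power factor: PF = cos(φ) = Re(Z)/|Z| = 3670/3670 = 1.
Step 5 — Type: Im(Z) = -4.578 ⇒ leading (phase φ = -0.1°).

PF = 1 (leading, φ = -0.1°)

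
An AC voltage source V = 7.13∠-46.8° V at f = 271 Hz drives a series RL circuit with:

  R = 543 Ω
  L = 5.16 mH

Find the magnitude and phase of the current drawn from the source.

Step 1 — Angular frequency: ω = 2π·f = 2π·271 = 1703 rad/s.
Step 2 — Component impedances:
  R: Z = R = 543 Ω
  L: Z = jωL = j·1703·0.00516 = 0 + j8.786 Ω
Step 3 — Series combination: Z_total = R + L = 543 + j8.786 Ω = 543.1∠0.9° Ω.
Step 4 — Source phasor: V = 7.13∠-46.8° V = 4.881 - j5.198 V.
Step 5 — Ohm's law: I = V / Z_total = (4.881 - j5.198) / (543 + j8.786) = 0.008831 - j0.009715 A.
Step 6 — Convert to polar: |I| = 0.01313 A, ∠I = -47.7°.

I = 0.01313∠-47.7° A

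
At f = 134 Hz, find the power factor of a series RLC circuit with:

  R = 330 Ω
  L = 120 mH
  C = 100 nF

Step 1 — Angular frequency: ω = 2π·f = 2π·134 = 841.9 rad/s.
Step 2 — Component impedances:
  R: Z = R = 330 Ω
  L: Z = jωL = j·841.9·0.12 = 0 + j101 Ω
  C: Z = 1/(jωC) = -j/(ω·C) = 0 - j1.188e+04 Ω
Step 3 — Series combination: Z_total = R + L + C = 330 - j1.178e+04 Ω = 1.178e+04∠-88.4° Ω.
Step 4 — Power factor: PF = cos(φ) = Re(Z)/|Z| = 330/1.178e+04 = 0.02801.
Step 5 — Type: Im(Z) = -1.178e+04 ⇒ leading (phase φ = -88.4°).

PF = 0.02801 (leading, φ = -88.4°)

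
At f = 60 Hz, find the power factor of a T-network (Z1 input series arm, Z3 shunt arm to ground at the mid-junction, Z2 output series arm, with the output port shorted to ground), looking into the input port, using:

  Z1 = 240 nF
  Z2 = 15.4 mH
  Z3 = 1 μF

Step 1 — Angular frequency: ω = 2π·f = 2π·60 = 377 rad/s.
Step 2 — Component impedances:
  Z1: Z = 1/(jωC) = -j/(ω·C) = 0 - j1.105e+04 Ω
  Z2: Z = jωL = j·377·0.0154 = 0 + j5.806 Ω
  Z3: Z = 1/(jωC) = -j/(ω·C) = 0 - j2653 Ω
Step 3 — With the output port shorted to ground, the output series arm Z2 runs from the junction to ground; the shunt arm Z3 also runs from the junction to ground. They appear in parallel: Z3 || Z2 = 0 + j5.818 Ω.
Step 4 — Series with input arm Z1: Z_in = Z1 + (Z3 || Z2) = 0 - j1.105e+04 Ω = 1.105e+04∠-90.0° Ω.
Step 5 — Power factor: PF = cos(φ) = Re(Z)/|Z| = 0/1.105e+04 = 0.
Step 6 — Type: Im(Z) = -1.105e+04 ⇒ leading (phase φ = -90.0°).

PF = 0 (leading, φ = -90.0°)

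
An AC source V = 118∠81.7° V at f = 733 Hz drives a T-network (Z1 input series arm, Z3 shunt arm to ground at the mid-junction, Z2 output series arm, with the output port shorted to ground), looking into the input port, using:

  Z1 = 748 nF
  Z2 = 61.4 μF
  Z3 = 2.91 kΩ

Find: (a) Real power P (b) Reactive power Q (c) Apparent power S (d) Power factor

Step 1 — Angular frequency: ω = 2π·f = 2π·733 = 4606 rad/s.
Step 2 — Component impedances:
  Z1: Z = 1/(jωC) = -j/(ω·C) = 0 - j290.3 Ω
  Z2: Z = 1/(jωC) = -j/(ω·C) = 0 - j3.536 Ω
  Z3: Z = R = 2910 Ω
Step 3 — With the output port shorted to ground, the output series arm Z2 runs from the junction to ground; the shunt arm Z3 also runs from the junction to ground. They appear in parallel: Z3 || Z2 = 0.004297 - j3.536 Ω.
Step 4 — Series with input arm Z1: Z_in = Z1 + (Z3 || Z2) = 0.004297 - j293.8 Ω = 293.8∠-90.0° Ω.
Step 5 — Source phasor: V = 118∠81.7° V = 17.03 + j116.8 V.
Step 6 — Current: I = V / Z = -0.3974 + j0.05798 A = 0.4016∠171.7° A.
Step 7 — Complex power: S = V·I* = 0.0006931 - j47.39 VA.
Step 8 — Real power: P = Re(S) = 0.0006931 W.
Step 9 — Reactive power: Q = Im(S) = -47.39 VAR.
Step 10 — Apparent power: |S| = 47.39 VA.
Step 11 — Power factor: PF = P/|S| = 1.463e-05 (leading).

(a) P = 0.0006931 W  (b) Q = -47.39 VAR  (c) S = 47.39 VA  (d) PF = 1.463e-05 (leading)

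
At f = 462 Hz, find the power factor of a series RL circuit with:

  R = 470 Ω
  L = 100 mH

Step 1 — Angular frequency: ω = 2π·f = 2π·462 = 2903 rad/s.
Step 2 — Component impedances:
  R: Z = R = 470 Ω
  L: Z = jωL = j·2903·0.1 = 0 + j290.3 Ω
Step 3 — Series combination: Z_total = R + L = 470 + j290.3 Ω = 552.4∠31.7° Ω.
Step 4 — Power factor: PF = cos(φ) = Re(Z)/|Z| = 470/552.4 = 0.8508.
Step 5 — Type: Im(Z) = 290.3 ⇒ lagging (phase φ = 31.7°).

PF = 0.8508 (lagging, φ = 31.7°)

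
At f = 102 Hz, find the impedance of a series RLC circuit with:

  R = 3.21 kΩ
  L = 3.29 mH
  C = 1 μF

Step 1 — Angular frequency: ω = 2π·f = 2π·102 = 640.9 rad/s.
Step 2 — Component impedances:
  R: Z = R = 3210 Ω
  L: Z = jωL = j·640.9·0.00329 = 0 + j2.109 Ω
  C: Z = 1/(jωC) = -j/(ω·C) = 0 - j1560 Ω
Step 3 — Series combination: Z_total = R + L + C = 3210 - j1558 Ω = 3568∠-25.9° Ω.

Z = 3210 - j1558 Ω = 3568∠-25.9° Ω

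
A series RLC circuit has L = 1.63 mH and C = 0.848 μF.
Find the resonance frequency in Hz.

Step 1 — Resonance condition Im(Z)=0 gives ω₀ = 1/√(LC).
Step 2 — ω₀ = 1/√(0.00163·8.48e-07) = 2.69e+04 rad/s.
Step 3 — f₀ = ω₀/(2π) = 4281 Hz.

f₀ = 4281 Hz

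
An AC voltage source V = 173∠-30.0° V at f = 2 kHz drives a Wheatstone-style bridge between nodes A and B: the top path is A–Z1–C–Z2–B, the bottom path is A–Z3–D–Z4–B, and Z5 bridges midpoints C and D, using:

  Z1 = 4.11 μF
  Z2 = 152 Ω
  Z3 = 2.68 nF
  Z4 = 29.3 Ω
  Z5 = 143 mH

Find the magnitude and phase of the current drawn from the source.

Step 1 — Angular frequency: ω = 2π·f = 2π·2000 = 1.257e+04 rad/s.
Step 2 — Component impedances:
  Z1: Z = 1/(jωC) = -j/(ω·C) = 0 - j19.36 Ω
  Z2: Z = R = 152 Ω
  Z3: Z = 1/(jωC) = -j/(ω·C) = 0 - j2.969e+04 Ω
  Z4: Z = R = 29.3 Ω
  Z5: Z = jωL = j·1.257e+04·0.143 = 0 + j1797 Ω
Step 3 — Bridge requires nodal analysis (the Z5 bridge couples midpoints C and D, so the two paths cannot be reduced to a simple series/parallel combination). Setting node B to ground and injecting 1 A at node A, the 3-node admittance system at A, C, D solves to V_A = Z_AB = 150.7 - j7.396 Ω = 150.9∠-2.8° Ω.
Step 4 — Source phasor: V = 173∠-30.0° V = 149.8 - j86.5 V.
Step 5 — Ohm's law: I = V / Z_total = (149.8 - j86.5) / (150.7 - j7.396) = 1.02 - j0.524 A.
Step 6 — Convert to polar: |I| = 1.147 A, ∠I = -27.2°.

I = 1.147∠-27.2° A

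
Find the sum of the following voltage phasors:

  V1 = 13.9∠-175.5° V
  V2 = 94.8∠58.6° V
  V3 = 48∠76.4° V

Step 1 — Convert each phasor to rectangular form:
  V1 = 13.9·(cos(-175.5°) + j·sin(-175.5°)) = -13.86 - j1.091 V
  V2 = 94.8·(cos(58.6°) + j·sin(58.6°)) = 49.39 + j80.92 V
  V3 = 48·(cos(76.4°) + j·sin(76.4°)) = 11.29 + j46.65 V
Step 2 — Sum components: V_total = 46.82 + j126.5 V.
Step 3 — Convert to polar: |V_total| = 134.9 V, ∠V_total = 69.7°.

V_total = 134.9∠69.7° V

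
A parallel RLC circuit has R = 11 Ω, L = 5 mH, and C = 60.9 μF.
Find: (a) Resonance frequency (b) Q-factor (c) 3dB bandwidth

Step 1 — Resonance: ω₀ = 1/√(LC) = 1/√(0.005·6.09e-05) = 1812 rad/s.
Step 2 — f₀ = ω₀/(2π) = 288.4 Hz.
Step 3 — Parallel Q: Q = R/(ω₀L) = 11/(1812·0.005) = 1.214.
Step 4 — Bandwidth: Δω = ω₀/Q = 1493 rad/s; BW = Δω/(2π) = 237.6 Hz.

(a) f₀ = 288.4 Hz  (b) Q = 1.214  (c) BW = 237.6 Hz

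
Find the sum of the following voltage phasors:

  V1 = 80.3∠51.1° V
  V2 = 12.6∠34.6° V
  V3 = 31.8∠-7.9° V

Step 1 — Convert each phasor to rectangular form:
  V1 = 80.3·(cos(51.1°) + j·sin(51.1°)) = 50.43 + j62.49 V
  V2 = 12.6·(cos(34.6°) + j·sin(34.6°)) = 10.37 + j7.155 V
  V3 = 31.8·(cos(-7.9°) + j·sin(-7.9°)) = 31.5 - j4.371 V
Step 2 — Sum components: V_total = 92.3 + j65.28 V.
Step 3 — Convert to polar: |V_total| = 113 V, ∠V_total = 35.3°.

V_total = 113∠35.3° V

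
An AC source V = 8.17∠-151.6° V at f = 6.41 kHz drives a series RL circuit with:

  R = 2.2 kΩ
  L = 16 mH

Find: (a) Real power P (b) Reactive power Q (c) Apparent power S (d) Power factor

Step 1 — Angular frequency: ω = 2π·f = 2π·6410 = 4.028e+04 rad/s.
Step 2 — Component impedances:
  R: Z = R = 2200 Ω
  L: Z = jωL = j·4.028e+04·0.016 = 0 + j644.4 Ω
Step 3 — Series combination: Z_total = R + L = 2200 + j644.4 Ω = 2292∠16.3° Ω.
Step 4 — Source phasor: V = 8.17∠-151.6° V = -7.187 - j3.886 V.
Step 5 — Current: I = V / Z = -0.003485 - j0.0007455 A = 0.003564∠-167.9° A.
Step 6 — Complex power: S = V·I* = 0.02794 + j0.008185 VA.
Step 7 — Real power: P = Re(S) = 0.02794 W.
Step 8 — Reactive power: Q = Im(S) = 0.008185 VAR.
Step 9 — Apparent power: |S| = 0.02912 VA.
Step 10 — Power factor: PF = P/|S| = 0.9597 (lagging).

(a) P = 0.02794 W  (b) Q = 0.008185 VAR  (c) S = 0.02912 VA  (d) PF = 0.9597 (lagging)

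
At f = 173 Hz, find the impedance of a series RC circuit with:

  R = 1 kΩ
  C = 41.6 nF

Step 1 — Angular frequency: ω = 2π·f = 2π·173 = 1087 rad/s.
Step 2 — Component impedances:
  R: Z = R = 1000 Ω
  C: Z = 1/(jωC) = -j/(ω·C) = 0 - j2.211e+04 Ω
Step 3 — Series combination: Z_total = R + C = 1000 - j2.211e+04 Ω = 2.214e+04∠-87.4° Ω.

Z = 1000 - j2.211e+04 Ω = 2.214e+04∠-87.4° Ω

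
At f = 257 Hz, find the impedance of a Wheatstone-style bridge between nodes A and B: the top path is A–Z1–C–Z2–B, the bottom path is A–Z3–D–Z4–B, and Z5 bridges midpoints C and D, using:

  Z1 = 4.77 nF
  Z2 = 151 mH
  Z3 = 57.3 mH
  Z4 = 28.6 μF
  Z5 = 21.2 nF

Step 1 — Angular frequency: ω = 2π·f = 2π·257 = 1615 rad/s.
Step 2 — Component impedances:
  Z1: Z = 1/(jωC) = -j/(ω·C) = 0 - j1.298e+05 Ω
  Z2: Z = jωL = j·1615·0.151 = 0 + j243.8 Ω
  Z3: Z = jωL = j·1615·0.0573 = 0 + j92.53 Ω
  Z4: Z = 1/(jωC) = -j/(ω·C) = 0 - j21.65 Ω
  Z5: Z = 1/(jωC) = -j/(ω·C) = 0 - j2.921e+04 Ω
Step 3 — Bridge requires nodal analysis (the Z5 bridge couples midpoints C and D, so the two paths cannot be reduced to a simple series/parallel combination). Setting node B to ground and injecting 1 A at node A, the 3-node admittance system at A, C, D solves to V_A = Z_AB = 0 + j70.93 Ω = 70.93∠90.0° Ω.

Z = 0 + j70.93 Ω = 70.93∠90.0° Ω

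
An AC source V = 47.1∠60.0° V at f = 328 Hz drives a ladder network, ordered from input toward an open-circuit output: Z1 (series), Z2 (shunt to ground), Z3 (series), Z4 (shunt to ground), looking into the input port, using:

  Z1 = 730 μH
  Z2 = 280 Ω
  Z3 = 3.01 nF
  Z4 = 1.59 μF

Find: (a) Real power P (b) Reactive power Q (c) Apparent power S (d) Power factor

Step 1 — Angular frequency: ω = 2π·f = 2π·328 = 2061 rad/s.
Step 2 — Component impedances:
  Z1: Z = jωL = j·2061·0.00073 = 0 + j1.504 Ω
  Z2: Z = R = 280 Ω
  Z3: Z = 1/(jωC) = -j/(ω·C) = 0 - j1.612e+05 Ω
  Z4: Z = 1/(jωC) = -j/(ω·C) = 0 - j305.2 Ω
Step 3 — Ladder network (open output): work backward from the far end, alternating series and parallel combinations. Z_in = 280 + j1.019 Ω = 280∠0.2° Ω.
Step 4 — Source phasor: V = 47.1∠60.0° V = 23.55 + j40.79 V.
Step 5 — Current: I = V / Z = 0.08464 + j0.1454 A = 0.1682∠59.8° A.
Step 6 — Complex power: S = V·I* = 7.923 + j0.02883 VA.
Step 7 — Real power: P = Re(S) = 7.923 W.
Step 8 — Reactive power: Q = Im(S) = 0.02883 VAR.
Step 9 — Apparent power: |S| = 7.923 VA.
Step 10 — Power factor: PF = P/|S| = 1 (lagging).

(a) P = 7.923 W  (b) Q = 0.02883 VAR  (c) S = 7.923 VA  (d) PF = 1 (lagging)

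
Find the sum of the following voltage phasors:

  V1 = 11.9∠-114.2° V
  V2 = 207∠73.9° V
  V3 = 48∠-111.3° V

Step 1 — Convert each phasor to rectangular form:
  V1 = 11.9·(cos(-114.2°) + j·sin(-114.2°)) = -4.878 - j10.85 V
  V2 = 207·(cos(73.9°) + j·sin(73.9°)) = 57.4 + j198.9 V
  V3 = 48·(cos(-111.3°) + j·sin(-111.3°)) = -17.44 - j44.72 V
Step 2 — Sum components: V_total = 35.09 + j143.3 V.
Step 3 — Convert to polar: |V_total| = 147.5 V, ∠V_total = 76.2°.

V_total = 147.5∠76.2° V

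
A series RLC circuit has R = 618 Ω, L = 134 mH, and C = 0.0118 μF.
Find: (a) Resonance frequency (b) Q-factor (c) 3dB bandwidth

Step 1 — Resonance condition Im(Z)=0 gives ω₀ = 1/√(LC).
Step 2 — ω₀ = 1/√(0.134·1.18e-08) = 2.515e+04 rad/s.
Step 3 — f₀ = ω₀/(2π) = 4002 Hz.
Step 4 — Series Q: Q = ω₀L/R = 2.515e+04·0.134/618 = 5.453.
Step 5 — 3dB bandwidth: Δω = ω₀/Q = 4612 rad/s; BW = Δω/(2π) = 734 Hz.

(a) f₀ = 4002 Hz  (b) Q = 5.453  (c) BW = 734 Hz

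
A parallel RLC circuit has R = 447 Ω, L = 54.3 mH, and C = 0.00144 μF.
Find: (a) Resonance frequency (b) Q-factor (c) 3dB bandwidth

Step 1 — Resonance: ω₀ = 1/√(LC) = 1/√(0.0543·1.44e-09) = 1.131e+05 rad/s.
Step 2 — f₀ = ω₀/(2π) = 1.8e+04 Hz.
Step 3 — Parallel Q: Q = R/(ω₀L) = 447/(1.131e+05·0.0543) = 0.07279.
Step 4 — Bandwidth: Δω = ω₀/Q = 1.554e+06 rad/s; BW = Δω/(2π) = 2.473e+05 Hz.

(a) f₀ = 1.8e+04 Hz  (b) Q = 0.07279  (c) BW = 2.473e+05 Hz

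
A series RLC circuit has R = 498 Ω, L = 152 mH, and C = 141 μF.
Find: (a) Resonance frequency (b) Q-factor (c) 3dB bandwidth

Step 1 — Resonance: ω₀ = 1/√(LC) = 1/√(0.152·0.000141) = 216 rad/s.
Step 2 — f₀ = ω₀/(2π) = 34.38 Hz.
Step 3 — Series Q: Q = ω₀L/R = 216·0.152/498 = 0.06593.
Step 4 — Bandwidth: Δω = ω₀/Q = 3276 rad/s; BW = Δω/(2π) = 521.4 Hz.

(a) f₀ = 34.38 Hz  (b) Q = 0.06593  (c) BW = 521.4 Hz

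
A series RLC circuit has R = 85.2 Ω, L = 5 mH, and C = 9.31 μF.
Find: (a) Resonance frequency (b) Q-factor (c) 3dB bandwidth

Step 1 — Resonance condition Im(Z)=0 gives ω₀ = 1/√(LC).
Step 2 — ω₀ = 1/√(0.005·9.31e-06) = 4635 rad/s.
Step 3 — f₀ = ω₀/(2π) = 737.7 Hz.
Step 4 — Series Q: Q = ω₀L/R = 4635·0.005/85.2 = 0.272.
Step 5 — 3dB bandwidth: Δω = ω₀/Q = 1.704e+04 rad/s; BW = Δω/(2π) = 2712 Hz.

(a) f₀ = 737.7 Hz  (b) Q = 0.272  (c) BW = 2712 Hz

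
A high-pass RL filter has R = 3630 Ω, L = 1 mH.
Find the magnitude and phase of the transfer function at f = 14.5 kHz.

Step 1 — Angular frequency: ω = 2π·1.45e+04 = 9.111e+04 rad/s.
Step 2 — Transfer function: H(jω) = jωL/(R + jωL).
Step 3 — Numerator jωL = j·91.11; denominator R + jωL = 3630 + j91.11.
Step 4 — H = 0.0006295 + j0.02508.
Step 5 — Magnitude: |H| = 0.02509 (-32.0 dB); phase: φ = 88.6°.

|H| = 0.02509 (-32.0 dB), φ = 88.6°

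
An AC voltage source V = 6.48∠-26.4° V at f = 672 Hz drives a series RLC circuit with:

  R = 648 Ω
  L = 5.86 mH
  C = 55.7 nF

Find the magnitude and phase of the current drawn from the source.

Step 1 — Angular frequency: ω = 2π·f = 2π·672 = 4222 rad/s.
Step 2 — Component impedances:
  R: Z = R = 648 Ω
  L: Z = jωL = j·4222·0.00586 = 0 + j24.74 Ω
  C: Z = 1/(jωC) = -j/(ω·C) = 0 - j4252 Ω
Step 3 — Series combination: Z_total = R + L + C = 648 - j4227 Ω = 4277∠-81.3° Ω.
Step 4 — Source phasor: V = 6.48∠-26.4° V = 5.804 - j2.881 V.
Step 5 — Ohm's law: I = V / Z_total = (5.804 - j2.881) / (648 - j4227) = 0.0008716 + j0.001239 A.
Step 6 — Convert to polar: |I| = 0.001515 A, ∠I = 54.9°.

I = 0.001515∠54.9° A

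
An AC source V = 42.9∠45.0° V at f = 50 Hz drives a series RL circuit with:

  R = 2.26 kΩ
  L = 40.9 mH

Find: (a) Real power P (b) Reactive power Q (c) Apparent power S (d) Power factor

Step 1 — Angular frequency: ω = 2π·f = 2π·50 = 314.2 rad/s.
Step 2 — Component impedances:
  R: Z = R = 2260 Ω
  L: Z = jωL = j·314.2·0.0409 = 0 + j12.85 Ω
Step 3 — Series combination: Z_total = R + L = 2260 + j12.85 Ω = 2260∠0.3° Ω.
Step 4 — Source phasor: V = 42.9∠45.0° V = 30.33 + j30.33 V.
Step 5 — Current: I = V / Z = 0.0135 + j0.01335 A = 0.01898∠44.7° A.
Step 6 — Complex power: S = V·I* = 0.8143 + j0.00463 VA.
Step 7 — Real power: P = Re(S) = 0.8143 W.
Step 8 — Reactive power: Q = Im(S) = 0.00463 VAR.
Step 9 — Apparent power: |S| = 0.8143 VA.
Step 10 — Power factor: PF = P/|S| = 1 (lagging).

(a) P = 0.8143 W  (b) Q = 0.00463 VAR  (c) S = 0.8143 VA  (d) PF = 1 (lagging)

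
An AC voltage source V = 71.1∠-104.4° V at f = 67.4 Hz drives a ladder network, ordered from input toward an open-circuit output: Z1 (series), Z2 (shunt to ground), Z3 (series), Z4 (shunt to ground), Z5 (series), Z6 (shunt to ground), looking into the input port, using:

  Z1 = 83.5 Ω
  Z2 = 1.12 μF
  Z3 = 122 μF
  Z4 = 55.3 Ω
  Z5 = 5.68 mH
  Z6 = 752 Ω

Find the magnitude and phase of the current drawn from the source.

Step 1 — Angular frequency: ω = 2π·f = 2π·67.4 = 423.5 rad/s.
Step 2 — Component impedances:
  Z1: Z = R = 83.5 Ω
  Z2: Z = 1/(jωC) = -j/(ω·C) = 0 - j2108 Ω
  Z3: Z = 1/(jωC) = -j/(ω·C) = 0 - j19.36 Ω
  Z4: Z = R = 55.3 Ω
  Z5: Z = jωL = j·423.5·0.00568 = 0 + j2.405 Ω
  Z6: Z = R = 752 Ω
Step 3 — Ladder network (open output): work backward from the far end, alternating series and parallel combinations. Z_in = 134 - j20.39 Ω = 135.6∠-8.6° Ω.
Step 4 — Source phasor: V = 71.1∠-104.4° V = -17.68 - j68.87 V.
Step 5 — Ohm's law: I = V / Z_total = (-17.68 - j68.87) / (134 - j20.39) = -0.05254 - j0.5217 A.
Step 6 — Convert to polar: |I| = 0.5244 A, ∠I = -95.8°.

I = 0.5244∠-95.8° A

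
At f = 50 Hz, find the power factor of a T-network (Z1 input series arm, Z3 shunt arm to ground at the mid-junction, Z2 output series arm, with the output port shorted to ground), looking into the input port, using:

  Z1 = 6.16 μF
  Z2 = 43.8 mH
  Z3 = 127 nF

Step 1 — Angular frequency: ω = 2π·f = 2π·50 = 314.2 rad/s.
Step 2 — Component impedances:
  Z1: Z = 1/(jωC) = -j/(ω·C) = 0 - j516.7 Ω
  Z2: Z = jωL = j·314.2·0.0438 = 0 + j13.76 Ω
  Z3: Z = 1/(jωC) = -j/(ω·C) = 0 - j2.506e+04 Ω
Step 3 — With the output port shorted to ground, the output series arm Z2 runs from the junction to ground; the shunt arm Z3 also runs from the junction to ground. They appear in parallel: Z3 || Z2 = 0 + j13.77 Ω.
Step 4 — Series with input arm Z1: Z_in = Z1 + (Z3 || Z2) = 0 - j503 Ω = 503∠-90.0° Ω.
Step 5 — Power factor: PF = cos(φ) = Re(Z)/|Z| = 0/503 = 0.
Step 6 — Type: Im(Z) = -503 ⇒ leading (phase φ = -90.0°).

PF = 0 (leading, φ = -90.0°)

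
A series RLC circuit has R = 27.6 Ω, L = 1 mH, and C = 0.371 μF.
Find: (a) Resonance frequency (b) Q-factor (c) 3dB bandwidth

Step 1 — Resonance: ω₀ = 1/√(LC) = 1/√(0.001·3.71e-07) = 5.192e+04 rad/s.
Step 2 — f₀ = ω₀/(2π) = 8263 Hz.
Step 3 — Series Q: Q = ω₀L/R = 5.192e+04·0.001/27.6 = 1.881.
Step 4 — Bandwidth: Δω = ω₀/Q = 2.76e+04 rad/s; BW = Δω/(2π) = 4393 Hz.

(a) f₀ = 8263 Hz  (b) Q = 1.881  (c) BW = 4393 Hz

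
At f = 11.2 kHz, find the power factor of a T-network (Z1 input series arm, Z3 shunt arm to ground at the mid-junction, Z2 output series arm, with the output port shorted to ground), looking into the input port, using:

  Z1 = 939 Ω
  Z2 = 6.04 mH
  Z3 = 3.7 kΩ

Step 1 — Angular frequency: ω = 2π·f = 2π·1.12e+04 = 7.037e+04 rad/s.
Step 2 — Component impedances:
  Z1: Z = R = 939 Ω
  Z2: Z = jωL = j·7.037e+04·0.00604 = 0 + j425 Ω
  Z3: Z = R = 3700 Ω
Step 3 — With the output port shorted to ground, the output series arm Z2 runs from the junction to ground; the shunt arm Z3 also runs from the junction to ground. They appear in parallel: Z3 || Z2 = 48.19 + j419.5 Ω.
Step 4 — Series with input arm Z1: Z_in = Z1 + (Z3 || Z2) = 987.2 + j419.5 Ω = 1073∠23.0° Ω.
Step 5 — Power factor: PF = cos(φ) = Re(Z)/|Z| = 987.192/1072.63 = 0.9203.
Step 6 — Type: Im(Z) = 419.5 ⇒ lagging (phase φ = 23.0°).

PF = 0.9203 (lagging, φ = 23.0°)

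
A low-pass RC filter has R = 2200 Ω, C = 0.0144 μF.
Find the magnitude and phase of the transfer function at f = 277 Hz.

Step 1 — Angular frequency: ω = 2π·277 = 1740 rad/s.
Step 2 — Transfer function: H(jω) = 1/(1 + jωRC).
Step 3 — Denominator: 1 + jωRC = 1 + j·1740·2200·1.44e-08 = 1 + j0.05514.
Step 4 — H = 0.997 - j0.05497.
Step 5 — Magnitude: |H| = 0.9985 (-0.0 dB); phase: φ = -3.2°.

|H| = 0.9985 (-0.0 dB), φ = -3.2°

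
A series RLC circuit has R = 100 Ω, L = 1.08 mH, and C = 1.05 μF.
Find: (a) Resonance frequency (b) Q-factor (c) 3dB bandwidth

Step 1 — Resonance: ω₀ = 1/√(LC) = 1/√(0.00108·1.05e-06) = 2.97e+04 rad/s.
Step 2 — f₀ = ω₀/(2π) = 4726 Hz.
Step 3 — Series Q: Q = ω₀L/R = 2.97e+04·0.00108/100 = 0.3207.
Step 4 — Bandwidth: Δω = ω₀/Q = 9.259e+04 rad/s; BW = Δω/(2π) = 1.474e+04 Hz.

(a) f₀ = 4726 Hz  (b) Q = 0.3207  (c) BW = 1.474e+04 Hz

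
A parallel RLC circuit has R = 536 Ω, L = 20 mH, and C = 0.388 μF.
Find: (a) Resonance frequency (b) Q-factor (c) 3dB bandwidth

Step 1 — Resonance: ω₀ = 1/√(LC) = 1/√(0.02·3.88e-07) = 1.135e+04 rad/s.
Step 2 — f₀ = ω₀/(2π) = 1807 Hz.
Step 3 — Parallel Q: Q = R/(ω₀L) = 536/(1.135e+04·0.02) = 2.361.
Step 4 — Bandwidth: Δω = ω₀/Q = 4808 rad/s; BW = Δω/(2π) = 765.3 Hz.

(a) f₀ = 1807 Hz  (b) Q = 2.361  (c) BW = 765.3 Hz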